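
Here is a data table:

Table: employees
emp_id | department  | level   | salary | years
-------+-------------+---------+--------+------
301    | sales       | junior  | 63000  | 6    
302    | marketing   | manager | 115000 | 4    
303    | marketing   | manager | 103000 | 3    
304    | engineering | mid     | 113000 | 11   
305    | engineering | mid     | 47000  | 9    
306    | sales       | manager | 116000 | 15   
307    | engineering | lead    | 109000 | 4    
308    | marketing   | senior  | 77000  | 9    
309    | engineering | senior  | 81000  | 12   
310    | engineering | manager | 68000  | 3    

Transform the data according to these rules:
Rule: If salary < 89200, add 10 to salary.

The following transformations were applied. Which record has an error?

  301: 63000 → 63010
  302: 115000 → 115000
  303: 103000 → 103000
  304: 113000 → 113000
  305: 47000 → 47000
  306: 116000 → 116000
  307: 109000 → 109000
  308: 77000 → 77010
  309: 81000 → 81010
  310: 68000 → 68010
Record 305 has an error. The correct transformed value should be 47010, not 47000.

Step 1: Check each record against the rule
Step 2: Record 305 has salary = 47000
Step 3: Since 47000 < 89200, the bonus should have been applied
Step 4: Correct value = 47010, but claimed value = 47000
Conclusion: Record 305 has the error.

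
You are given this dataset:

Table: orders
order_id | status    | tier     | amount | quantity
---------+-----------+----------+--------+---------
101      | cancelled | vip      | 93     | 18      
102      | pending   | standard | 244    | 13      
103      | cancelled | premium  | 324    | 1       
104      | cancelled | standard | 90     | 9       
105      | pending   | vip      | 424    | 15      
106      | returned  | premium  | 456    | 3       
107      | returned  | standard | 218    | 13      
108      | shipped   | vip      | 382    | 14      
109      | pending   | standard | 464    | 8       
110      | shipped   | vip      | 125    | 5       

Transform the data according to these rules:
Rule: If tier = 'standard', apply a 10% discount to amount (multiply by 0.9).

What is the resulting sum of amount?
2718.4

Step 1: Records with tier = 'standard' have total amount = 1016
Step 2: Apply multiplier: 1016 × 0.9 = 914.4
Step 3: Other records total: 1804
Step 4: Final sum = 914.4 + 1804 = 2718.4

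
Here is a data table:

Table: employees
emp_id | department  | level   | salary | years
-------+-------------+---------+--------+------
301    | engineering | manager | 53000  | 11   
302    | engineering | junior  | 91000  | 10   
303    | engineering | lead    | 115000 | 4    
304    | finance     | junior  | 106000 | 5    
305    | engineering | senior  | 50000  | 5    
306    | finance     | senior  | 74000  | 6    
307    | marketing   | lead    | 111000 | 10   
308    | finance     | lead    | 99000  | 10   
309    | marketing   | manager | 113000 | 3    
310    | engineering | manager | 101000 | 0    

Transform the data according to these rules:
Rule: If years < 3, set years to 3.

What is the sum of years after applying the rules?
67

Step 1: 1 records have years < 3
Step 2: These records originally summed to 0
Step 3: After setting to minimum: 1 × 3 = 3
Step 4: Unaffected records sum: 64
Step 5: Final sum = 3 + 64 = 67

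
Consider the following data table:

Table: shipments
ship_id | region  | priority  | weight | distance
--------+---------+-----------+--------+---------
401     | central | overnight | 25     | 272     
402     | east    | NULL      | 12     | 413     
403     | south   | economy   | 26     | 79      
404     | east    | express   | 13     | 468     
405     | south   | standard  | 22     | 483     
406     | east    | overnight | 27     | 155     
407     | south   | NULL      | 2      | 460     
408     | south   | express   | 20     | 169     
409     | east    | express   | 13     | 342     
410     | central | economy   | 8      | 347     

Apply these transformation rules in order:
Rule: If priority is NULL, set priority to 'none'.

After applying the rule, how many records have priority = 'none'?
2

Step 1: Count records where priority IS NULL
Step 2: Found 2 records with NULL priority
Step 3: These records will have priority set to 'none'
Step 4: Records already having priority = 'none': 0
Step 5: Answer: 2 + 0 = 2 records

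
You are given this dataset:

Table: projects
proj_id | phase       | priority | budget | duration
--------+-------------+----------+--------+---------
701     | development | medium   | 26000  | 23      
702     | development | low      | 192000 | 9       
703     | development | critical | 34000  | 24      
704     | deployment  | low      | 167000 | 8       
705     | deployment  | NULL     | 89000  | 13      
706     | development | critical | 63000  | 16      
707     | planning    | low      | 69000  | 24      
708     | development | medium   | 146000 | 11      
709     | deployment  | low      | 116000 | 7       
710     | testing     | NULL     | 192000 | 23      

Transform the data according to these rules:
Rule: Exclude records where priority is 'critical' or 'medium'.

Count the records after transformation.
6

Step 1: Count records to exclude
  - 2 (critical) + 2 (medium) = 4 records
Step 2: Total records: 10
Step 3: Remaining = 10 - 4 = 6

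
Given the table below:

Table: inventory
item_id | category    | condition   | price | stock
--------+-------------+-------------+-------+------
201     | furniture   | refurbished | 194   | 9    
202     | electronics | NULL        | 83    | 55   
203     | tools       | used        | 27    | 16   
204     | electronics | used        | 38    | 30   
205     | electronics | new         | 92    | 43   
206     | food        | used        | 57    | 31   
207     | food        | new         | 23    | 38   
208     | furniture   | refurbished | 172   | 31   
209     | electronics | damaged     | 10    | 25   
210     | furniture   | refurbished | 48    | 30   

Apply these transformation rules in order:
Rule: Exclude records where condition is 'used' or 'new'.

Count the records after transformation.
5

Step 1: Count records to exclude
  - 3 (used) + 2 (new) = 5 records
Step 2: Total records: 10
Step 3: Remaining = 10 - 5 = 5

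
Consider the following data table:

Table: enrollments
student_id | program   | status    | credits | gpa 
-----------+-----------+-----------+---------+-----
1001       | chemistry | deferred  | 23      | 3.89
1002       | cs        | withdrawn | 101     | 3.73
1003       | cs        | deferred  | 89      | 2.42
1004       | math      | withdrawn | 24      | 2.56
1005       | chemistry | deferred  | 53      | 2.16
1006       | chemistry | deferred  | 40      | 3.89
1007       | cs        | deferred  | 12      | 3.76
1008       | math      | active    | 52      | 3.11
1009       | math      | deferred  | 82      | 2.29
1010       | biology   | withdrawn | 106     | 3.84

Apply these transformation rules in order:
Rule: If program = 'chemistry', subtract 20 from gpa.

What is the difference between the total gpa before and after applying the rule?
60.0

Step 1: Original sum of gpa = 31.65
Step 2: 3 records have program = 'chemistry'
Step 3: Each affected record changes by -20
Step 4: Total change = 3 × -20 = -60
Step 5: New sum = 31.65 + -60 = -28.35
Step 6: Difference = |-28.35 - 31.65| = 60.0
        (Sum decreased by 60.0)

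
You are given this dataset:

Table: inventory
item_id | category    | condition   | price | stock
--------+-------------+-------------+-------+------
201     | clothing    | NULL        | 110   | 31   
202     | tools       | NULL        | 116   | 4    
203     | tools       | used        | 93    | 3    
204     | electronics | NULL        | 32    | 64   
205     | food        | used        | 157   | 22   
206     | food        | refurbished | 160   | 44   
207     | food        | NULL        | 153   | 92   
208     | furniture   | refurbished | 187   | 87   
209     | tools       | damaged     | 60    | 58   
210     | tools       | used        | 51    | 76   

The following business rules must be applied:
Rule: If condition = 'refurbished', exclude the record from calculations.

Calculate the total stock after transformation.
350

Step 1: Identify records where condition = 'refurbished'
Step 2: The excluded records sum to 131
Step 3: Original total stock = 481
Step 4: Remaining total = 481 - 131 = 350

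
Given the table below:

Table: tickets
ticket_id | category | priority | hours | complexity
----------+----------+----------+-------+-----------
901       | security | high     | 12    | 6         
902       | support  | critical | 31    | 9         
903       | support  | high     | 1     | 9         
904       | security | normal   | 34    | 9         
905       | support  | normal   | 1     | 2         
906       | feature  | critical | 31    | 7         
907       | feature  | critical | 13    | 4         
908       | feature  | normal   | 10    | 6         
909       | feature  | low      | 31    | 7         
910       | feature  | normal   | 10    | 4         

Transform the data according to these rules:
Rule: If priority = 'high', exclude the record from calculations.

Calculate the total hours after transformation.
161

Step 1: Identify records where priority = 'high'
Step 2: The excluded records sum to 13
Step 3: Original total hours = 174
Step 4: Remaining total = 174 - 13 = 161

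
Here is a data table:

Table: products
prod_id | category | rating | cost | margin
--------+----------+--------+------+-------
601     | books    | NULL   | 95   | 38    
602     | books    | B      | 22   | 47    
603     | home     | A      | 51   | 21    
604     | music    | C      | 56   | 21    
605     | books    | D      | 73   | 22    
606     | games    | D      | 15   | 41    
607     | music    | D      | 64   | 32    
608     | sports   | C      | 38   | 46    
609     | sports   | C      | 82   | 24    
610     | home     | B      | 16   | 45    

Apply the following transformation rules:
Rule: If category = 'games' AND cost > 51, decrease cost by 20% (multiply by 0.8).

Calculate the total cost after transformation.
512

Step 1: Find records where category = 'games' AND cost > 51
Step 2: 0 records match, summing to 0
Step 3: After multiplier: 0 × 0.8 = 0.0
Step 4: Unaffected records sum: 512
Step 5: Final sum = 0.0 + 512 = 512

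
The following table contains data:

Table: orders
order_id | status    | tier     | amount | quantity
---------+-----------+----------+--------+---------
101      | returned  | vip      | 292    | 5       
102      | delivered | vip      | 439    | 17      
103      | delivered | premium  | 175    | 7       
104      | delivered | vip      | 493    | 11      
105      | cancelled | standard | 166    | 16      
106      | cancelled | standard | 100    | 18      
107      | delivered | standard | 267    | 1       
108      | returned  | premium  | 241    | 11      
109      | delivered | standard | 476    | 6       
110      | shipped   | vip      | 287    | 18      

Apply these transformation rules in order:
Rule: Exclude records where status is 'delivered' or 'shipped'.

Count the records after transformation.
4

Step 1: Count records to exclude
  - 5 (delivered) + 1 (shipped) = 6 records
Step 2: Total records: 10
Step 3: Remaining = 10 - 6 = 4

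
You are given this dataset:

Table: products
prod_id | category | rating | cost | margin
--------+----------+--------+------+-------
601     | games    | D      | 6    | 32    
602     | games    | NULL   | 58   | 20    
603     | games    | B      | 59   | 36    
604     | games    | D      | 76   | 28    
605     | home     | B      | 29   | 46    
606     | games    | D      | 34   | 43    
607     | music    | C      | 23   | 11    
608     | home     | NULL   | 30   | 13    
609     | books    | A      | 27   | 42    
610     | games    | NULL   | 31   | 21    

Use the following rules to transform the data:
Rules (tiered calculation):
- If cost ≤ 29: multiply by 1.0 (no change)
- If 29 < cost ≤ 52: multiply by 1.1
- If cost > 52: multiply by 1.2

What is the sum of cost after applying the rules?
421.1

Step 1: Tier 1 (cost ≤ 29): 4 records, sum = 85 × 1.0 = 85.0
Step 2: Tier 2 (29 < cost ≤ 52): 3 records, sum = 95 × 1.1 = 104.5
Step 3: Tier 3 (cost > 52): 3 records, sum = 193 × 1.2 = 231.6
Step 4: Final sum = 85.0 + 104.5 + 231.6 = 421.1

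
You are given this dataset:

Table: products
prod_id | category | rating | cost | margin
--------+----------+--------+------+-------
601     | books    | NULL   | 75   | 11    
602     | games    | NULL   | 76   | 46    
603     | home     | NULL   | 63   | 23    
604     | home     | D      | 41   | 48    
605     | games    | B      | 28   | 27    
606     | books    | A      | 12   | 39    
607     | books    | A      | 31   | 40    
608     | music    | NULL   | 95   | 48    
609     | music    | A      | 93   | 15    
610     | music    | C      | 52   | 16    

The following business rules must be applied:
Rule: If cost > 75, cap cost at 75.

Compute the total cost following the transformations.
527

Step 1: 3 records have cost > 75
Step 2: These records originally summed to 264
Step 3: After capping: 3 × 75 = 225
Step 4: Unaffected records sum: 302
Step 5: Final sum = 225 + 302 = 527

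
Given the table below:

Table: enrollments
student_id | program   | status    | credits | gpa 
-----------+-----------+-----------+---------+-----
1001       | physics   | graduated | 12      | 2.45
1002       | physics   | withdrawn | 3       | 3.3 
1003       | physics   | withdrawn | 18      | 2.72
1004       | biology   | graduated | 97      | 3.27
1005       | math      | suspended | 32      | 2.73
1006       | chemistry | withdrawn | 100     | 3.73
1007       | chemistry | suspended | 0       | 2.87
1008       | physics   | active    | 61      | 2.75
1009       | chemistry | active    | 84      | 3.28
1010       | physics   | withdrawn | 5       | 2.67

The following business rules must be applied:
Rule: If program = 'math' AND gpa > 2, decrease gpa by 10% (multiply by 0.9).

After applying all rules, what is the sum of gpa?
29.5

Step 1: Find records where program = 'math' AND gpa > 2
Step 2: 1 records match, summing to 2.73
Step 3: After multiplier: 2.73 × 0.9 = 2.46
Step 4: Unaffected records sum: 27.04
Step 5: Final sum = 2.46 + 27.04 = 29.5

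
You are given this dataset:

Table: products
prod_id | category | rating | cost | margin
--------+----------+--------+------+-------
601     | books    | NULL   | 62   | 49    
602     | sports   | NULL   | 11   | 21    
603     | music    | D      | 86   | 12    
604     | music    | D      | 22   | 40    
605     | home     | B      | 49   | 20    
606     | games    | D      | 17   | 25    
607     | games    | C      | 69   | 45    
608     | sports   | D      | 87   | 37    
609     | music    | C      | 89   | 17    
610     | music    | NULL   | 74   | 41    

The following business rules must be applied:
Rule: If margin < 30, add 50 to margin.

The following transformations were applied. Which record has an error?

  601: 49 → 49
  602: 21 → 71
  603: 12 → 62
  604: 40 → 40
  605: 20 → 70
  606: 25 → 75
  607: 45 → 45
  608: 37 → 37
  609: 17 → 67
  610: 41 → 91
Record 610 has an error. The correct transformed value should be 41, not 91.

Step 1: Check each record against the rule
Step 2: Record 610 has margin = 41
Step 3: Since 41 >= 30, the bonus should not have been applied
Step 4: Correct value = 41, but claimed value = 91
Conclusion: Record 610 has the error.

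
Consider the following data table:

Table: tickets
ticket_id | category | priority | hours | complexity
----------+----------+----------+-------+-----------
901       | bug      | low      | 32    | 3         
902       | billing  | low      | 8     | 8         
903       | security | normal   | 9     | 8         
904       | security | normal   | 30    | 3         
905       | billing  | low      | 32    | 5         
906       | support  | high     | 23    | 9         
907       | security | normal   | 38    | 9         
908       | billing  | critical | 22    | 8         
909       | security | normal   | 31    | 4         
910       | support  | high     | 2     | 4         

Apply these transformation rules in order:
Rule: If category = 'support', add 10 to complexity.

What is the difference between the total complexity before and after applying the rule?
20

Step 1: Original sum of complexity = 61
Step 2: 2 records have category = 'support'
Step 3: Each affected record changes by 10
Step 4: Total change = 2 × 10 = 20
Step 5: New sum = 61 + 20 = 81
Step 6: Difference = |81 - 61| = 20
        (Sum increased by 20)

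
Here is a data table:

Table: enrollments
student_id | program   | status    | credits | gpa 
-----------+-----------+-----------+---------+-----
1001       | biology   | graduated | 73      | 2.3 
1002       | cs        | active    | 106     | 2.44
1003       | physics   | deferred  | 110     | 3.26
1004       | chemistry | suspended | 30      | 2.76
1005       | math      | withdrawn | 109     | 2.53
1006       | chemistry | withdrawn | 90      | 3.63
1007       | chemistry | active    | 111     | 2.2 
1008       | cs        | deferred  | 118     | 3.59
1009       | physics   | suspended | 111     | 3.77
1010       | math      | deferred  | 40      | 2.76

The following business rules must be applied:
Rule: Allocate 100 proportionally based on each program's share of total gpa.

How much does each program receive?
biology: 7.87, chemistry: 29.38, cs: 20.62, math: 18.09, physics: 24.04

Step 1: Calculate total gpa = 29.24
Step 2: Calculate each program's proportion:
  biology: 2.3/29.24 = 7.87% → 7.87
  chemistry: 8.59/29.24 = 29.38% → 29.38
  cs: 6.03/29.24 = 20.62% → 20.62
  math: 5.29/29.24 = 18.09% → 18.09
  physics: 7.03/29.24 = 24.04% → 24.04
Step 3: Verify: sum of allocations ≈ 100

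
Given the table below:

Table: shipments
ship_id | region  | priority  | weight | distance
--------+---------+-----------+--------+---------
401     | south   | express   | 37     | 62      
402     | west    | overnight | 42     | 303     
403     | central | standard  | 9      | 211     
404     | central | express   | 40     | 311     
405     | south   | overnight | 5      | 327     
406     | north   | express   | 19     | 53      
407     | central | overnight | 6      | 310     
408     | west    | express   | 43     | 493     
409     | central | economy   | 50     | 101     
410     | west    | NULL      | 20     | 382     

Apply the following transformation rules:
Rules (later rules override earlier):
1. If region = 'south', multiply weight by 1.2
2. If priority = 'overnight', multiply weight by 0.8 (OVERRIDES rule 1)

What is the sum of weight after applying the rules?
267.8

Step 1: Rule 2 takes priority for records with priority = 'overnight'
  - 3 records: 53 × 0.8 = 42.4
Step 2: Rule 1 applies to remaining records with region = 'south'
  - 1 records: 37 × 1.2 = 44.4
Step 3: Other records unchanged: 181
Step 4: Final sum = 42.4 + 44.4 + 181 = 267.8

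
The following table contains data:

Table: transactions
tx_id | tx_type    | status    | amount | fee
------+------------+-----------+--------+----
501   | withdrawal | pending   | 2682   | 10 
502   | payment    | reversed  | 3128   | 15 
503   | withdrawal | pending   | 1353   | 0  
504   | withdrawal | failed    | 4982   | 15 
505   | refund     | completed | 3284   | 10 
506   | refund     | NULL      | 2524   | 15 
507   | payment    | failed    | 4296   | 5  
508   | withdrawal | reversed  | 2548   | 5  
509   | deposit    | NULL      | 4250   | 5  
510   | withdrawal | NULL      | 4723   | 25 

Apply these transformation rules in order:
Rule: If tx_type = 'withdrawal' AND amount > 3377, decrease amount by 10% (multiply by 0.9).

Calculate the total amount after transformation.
32799.5

Step 1: Find records where tx_type = 'withdrawal' AND amount > 3377
Step 2: 2 records match, summing to 9705
Step 3: After multiplier: 9705 × 0.9 = 8734.5
Step 4: Unaffected records sum: 24065
Step 5: Final sum = 8734.5 + 24065 = 32799.5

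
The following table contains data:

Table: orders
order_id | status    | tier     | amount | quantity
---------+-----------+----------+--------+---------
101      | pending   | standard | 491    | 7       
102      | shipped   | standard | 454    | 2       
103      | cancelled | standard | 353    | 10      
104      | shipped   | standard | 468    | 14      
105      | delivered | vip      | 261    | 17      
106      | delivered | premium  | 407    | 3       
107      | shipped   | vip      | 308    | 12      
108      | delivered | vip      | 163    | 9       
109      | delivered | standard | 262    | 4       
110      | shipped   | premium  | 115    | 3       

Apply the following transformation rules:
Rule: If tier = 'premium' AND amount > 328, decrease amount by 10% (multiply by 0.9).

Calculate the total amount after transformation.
3241.3

Step 1: Find records where tier = 'premium' AND amount > 328
Step 2: 1 records match, summing to 407
Step 3: After multiplier: 407 × 0.9 = 366.3
Step 4: Unaffected records sum: 2875
Step 5: Final sum = 366.3 + 2875 = 3241.3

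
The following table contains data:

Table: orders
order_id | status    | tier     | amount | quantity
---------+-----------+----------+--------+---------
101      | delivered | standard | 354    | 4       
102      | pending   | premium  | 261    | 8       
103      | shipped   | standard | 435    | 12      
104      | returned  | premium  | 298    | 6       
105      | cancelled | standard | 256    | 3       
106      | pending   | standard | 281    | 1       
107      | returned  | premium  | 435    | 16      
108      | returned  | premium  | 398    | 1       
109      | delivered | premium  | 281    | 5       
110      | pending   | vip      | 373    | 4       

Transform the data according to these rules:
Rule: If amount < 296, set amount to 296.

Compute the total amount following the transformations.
3477

Step 1: 4 records have amount < 296
Step 2: These records originally summed to 1079
Step 3: After setting to minimum: 4 × 296 = 1184
Step 4: Unaffected records sum: 2293
Step 5: Final sum = 1184 + 2293 = 3477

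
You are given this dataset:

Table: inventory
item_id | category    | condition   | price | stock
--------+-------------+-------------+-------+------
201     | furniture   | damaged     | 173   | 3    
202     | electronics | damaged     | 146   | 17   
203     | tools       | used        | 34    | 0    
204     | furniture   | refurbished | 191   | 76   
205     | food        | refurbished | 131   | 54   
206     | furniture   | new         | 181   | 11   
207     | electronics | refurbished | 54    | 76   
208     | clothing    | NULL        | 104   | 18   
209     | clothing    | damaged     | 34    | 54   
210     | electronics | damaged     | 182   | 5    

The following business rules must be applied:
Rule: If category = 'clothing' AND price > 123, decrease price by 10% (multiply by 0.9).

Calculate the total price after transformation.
1230

Step 1: Find records where category = 'clothing' AND price > 123
Step 2: 0 records match, summing to 0
Step 3: After multiplier: 0 × 0.9 = 0.0
Step 4: Unaffected records sum: 1230
Step 5: Final sum = 0.0 + 1230 = 1230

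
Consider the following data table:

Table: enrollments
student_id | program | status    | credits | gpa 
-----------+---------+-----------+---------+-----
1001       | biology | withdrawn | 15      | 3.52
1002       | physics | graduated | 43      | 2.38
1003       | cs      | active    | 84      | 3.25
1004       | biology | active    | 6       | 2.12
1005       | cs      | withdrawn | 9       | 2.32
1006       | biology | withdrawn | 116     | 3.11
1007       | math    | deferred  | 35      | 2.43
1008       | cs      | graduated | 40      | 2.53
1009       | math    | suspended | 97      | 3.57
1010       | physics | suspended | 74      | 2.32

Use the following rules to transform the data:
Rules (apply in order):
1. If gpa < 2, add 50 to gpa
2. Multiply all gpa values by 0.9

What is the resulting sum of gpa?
24.8

Step 1: Apply Rule 1 - Add 50 to records with gpa < 2
  - 0 records affected: 0 + (0 × 50) = 0
  - Unaffected records: 27.55
  - Sum after Rule 1: 27.55
Step 2: Apply Rule 2 - Multiply all by 0.9
  - 27.55 × 0.9 = 24.8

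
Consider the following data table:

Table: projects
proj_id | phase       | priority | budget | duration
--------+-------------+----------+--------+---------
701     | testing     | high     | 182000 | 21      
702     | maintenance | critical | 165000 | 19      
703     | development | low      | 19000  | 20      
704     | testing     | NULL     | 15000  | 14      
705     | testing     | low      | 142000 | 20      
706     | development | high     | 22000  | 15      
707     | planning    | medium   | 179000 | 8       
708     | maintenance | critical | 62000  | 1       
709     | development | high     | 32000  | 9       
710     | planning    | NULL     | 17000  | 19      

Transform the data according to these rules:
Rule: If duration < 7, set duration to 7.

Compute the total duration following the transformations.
152

Step 1: 1 records have duration < 7
Step 2: These records originally summed to 1
Step 3: After setting to minimum: 1 × 7 = 7
Step 4: Unaffected records sum: 145
Step 5: Final sum = 7 + 145 = 152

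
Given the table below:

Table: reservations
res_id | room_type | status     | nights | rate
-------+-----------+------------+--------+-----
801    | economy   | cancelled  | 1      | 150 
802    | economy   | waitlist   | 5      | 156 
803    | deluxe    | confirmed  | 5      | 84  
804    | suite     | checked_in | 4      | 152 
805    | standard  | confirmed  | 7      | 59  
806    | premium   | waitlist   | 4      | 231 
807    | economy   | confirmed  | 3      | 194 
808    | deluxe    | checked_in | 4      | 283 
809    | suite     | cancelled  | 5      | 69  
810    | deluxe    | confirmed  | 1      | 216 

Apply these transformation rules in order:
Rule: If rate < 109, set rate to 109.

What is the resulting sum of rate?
1709

Step 1: 3 records have rate < 109
Step 2: These records originally summed to 212
Step 3: After setting to minimum: 3 × 109 = 327
Step 4: Unaffected records sum: 1382
Step 5: Final sum = 327 + 1382 = 1709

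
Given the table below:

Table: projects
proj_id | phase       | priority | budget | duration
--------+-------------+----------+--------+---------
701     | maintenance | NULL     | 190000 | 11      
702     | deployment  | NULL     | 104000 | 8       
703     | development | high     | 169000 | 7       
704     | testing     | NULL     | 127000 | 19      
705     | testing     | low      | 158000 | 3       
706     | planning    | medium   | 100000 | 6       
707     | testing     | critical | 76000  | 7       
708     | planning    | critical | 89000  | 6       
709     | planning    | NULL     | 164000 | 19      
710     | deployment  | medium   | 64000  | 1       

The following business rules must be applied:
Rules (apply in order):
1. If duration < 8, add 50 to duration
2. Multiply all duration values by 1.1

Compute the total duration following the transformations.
425.7

Step 1: Apply Rule 1 - Add 50 to records with duration < 8
  - 6 records affected: 30 + (6 × 50) = 330
  - Unaffected records: 57
  - Sum after Rule 1: 387
Step 2: Apply Rule 2 - Multiply all by 1.1
  - 387 × 1.1 = 425.7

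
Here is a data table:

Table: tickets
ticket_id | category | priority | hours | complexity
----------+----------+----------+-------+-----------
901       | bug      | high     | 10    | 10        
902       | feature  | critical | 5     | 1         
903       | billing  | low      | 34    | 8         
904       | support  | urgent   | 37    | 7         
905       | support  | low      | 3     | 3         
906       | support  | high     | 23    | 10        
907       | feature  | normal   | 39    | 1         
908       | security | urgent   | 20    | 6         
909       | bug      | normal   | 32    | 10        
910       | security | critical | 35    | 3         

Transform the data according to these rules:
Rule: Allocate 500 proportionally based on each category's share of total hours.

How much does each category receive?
billing: 71.43, bug: 88.24, feature: 92.44, security: 115.55, support: 132.35

Step 1: Calculate total hours = 238
Step 2: Calculate each category's proportion:
  billing: 34/238 = 14.29% → 71.43
  bug: 42/238 = 17.65% → 88.24
  feature: 44/238 = 18.49% → 92.44
  security: 55/238 = 23.11% → 115.55
  support: 63/238 = 26.47% → 132.35
Step 3: Verify: sum of allocations ≈ 500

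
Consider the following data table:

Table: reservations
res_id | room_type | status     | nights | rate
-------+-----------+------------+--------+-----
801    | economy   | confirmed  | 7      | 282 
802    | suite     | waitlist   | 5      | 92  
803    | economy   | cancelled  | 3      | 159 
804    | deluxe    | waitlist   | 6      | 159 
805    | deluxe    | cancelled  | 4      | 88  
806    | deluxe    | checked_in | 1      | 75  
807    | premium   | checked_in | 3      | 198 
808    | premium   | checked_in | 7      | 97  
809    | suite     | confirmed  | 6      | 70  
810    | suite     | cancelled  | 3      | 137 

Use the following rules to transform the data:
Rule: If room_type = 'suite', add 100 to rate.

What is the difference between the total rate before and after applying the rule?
300

Step 1: Original sum of rate = 1357
Step 2: 3 records have room_type = 'suite'
Step 3: Each affected record changes by 100
Step 4: Total change = 3 × 100 = 300
Step 5: New sum = 1357 + 300 = 1657
Step 6: Difference = |1657 - 1357| = 300
        (Sum increased by 300)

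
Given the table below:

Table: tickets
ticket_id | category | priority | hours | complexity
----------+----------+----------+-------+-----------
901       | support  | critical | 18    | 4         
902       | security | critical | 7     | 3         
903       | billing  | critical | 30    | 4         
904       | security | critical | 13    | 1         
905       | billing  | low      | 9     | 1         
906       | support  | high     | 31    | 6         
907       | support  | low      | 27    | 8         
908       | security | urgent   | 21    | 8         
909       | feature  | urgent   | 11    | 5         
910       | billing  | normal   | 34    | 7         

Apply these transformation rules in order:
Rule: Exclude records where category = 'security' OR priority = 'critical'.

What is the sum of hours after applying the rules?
112

Step 1: Find records where category = 'security' OR priority = 'critical'
Step 2: 5 records match, summing to 89
Step 3: Original sum: 201
Step 4: Remaining sum = 201 - 89 = 112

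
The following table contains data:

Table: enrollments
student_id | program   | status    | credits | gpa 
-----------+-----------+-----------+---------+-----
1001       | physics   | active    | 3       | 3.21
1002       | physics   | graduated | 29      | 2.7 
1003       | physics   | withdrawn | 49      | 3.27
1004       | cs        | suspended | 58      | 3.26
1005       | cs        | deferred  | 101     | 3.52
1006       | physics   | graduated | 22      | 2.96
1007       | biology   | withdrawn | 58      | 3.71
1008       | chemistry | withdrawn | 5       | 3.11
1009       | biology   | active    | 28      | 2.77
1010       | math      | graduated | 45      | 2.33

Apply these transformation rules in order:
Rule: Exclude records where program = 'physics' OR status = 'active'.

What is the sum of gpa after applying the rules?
15.93

Step 1: Find records where program = 'physics' OR status = 'active'
Step 2: 5 records match, summing to 14.91
Step 3: Original sum: 30.84
Step 4: Remaining sum = 30.84 - 14.91 = 15.93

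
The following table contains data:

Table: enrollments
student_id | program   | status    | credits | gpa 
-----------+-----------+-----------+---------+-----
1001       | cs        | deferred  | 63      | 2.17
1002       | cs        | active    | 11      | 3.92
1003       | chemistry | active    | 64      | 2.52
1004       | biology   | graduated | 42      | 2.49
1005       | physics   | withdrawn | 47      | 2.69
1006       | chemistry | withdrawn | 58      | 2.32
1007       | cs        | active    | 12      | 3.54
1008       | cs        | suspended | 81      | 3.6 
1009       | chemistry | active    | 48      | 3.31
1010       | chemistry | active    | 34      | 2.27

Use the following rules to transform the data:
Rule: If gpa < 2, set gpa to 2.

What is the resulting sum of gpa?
28.83

Step 1: 0 records have gpa < 2
Step 2: These records originally summed to 0
Step 3: After setting to minimum: 0 × 2 = 0
Step 4: Unaffected records sum: 28.83
Step 5: Final sum = 0 + 28.83 = 28.83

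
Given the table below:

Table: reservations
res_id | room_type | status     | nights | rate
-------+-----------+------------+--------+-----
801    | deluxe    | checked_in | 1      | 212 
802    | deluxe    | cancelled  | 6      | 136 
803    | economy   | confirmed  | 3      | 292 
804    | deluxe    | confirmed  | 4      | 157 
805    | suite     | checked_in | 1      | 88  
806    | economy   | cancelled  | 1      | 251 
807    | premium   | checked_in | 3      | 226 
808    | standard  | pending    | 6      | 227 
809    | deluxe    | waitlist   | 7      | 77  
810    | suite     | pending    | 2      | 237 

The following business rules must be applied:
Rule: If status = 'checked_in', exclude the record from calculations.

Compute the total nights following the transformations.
29

Step 1: Identify records where status = 'checked_in'
Step 2: The excluded records sum to 5
Step 3: Original total nights = 34
Step 4: Remaining total = 34 - 5 = 29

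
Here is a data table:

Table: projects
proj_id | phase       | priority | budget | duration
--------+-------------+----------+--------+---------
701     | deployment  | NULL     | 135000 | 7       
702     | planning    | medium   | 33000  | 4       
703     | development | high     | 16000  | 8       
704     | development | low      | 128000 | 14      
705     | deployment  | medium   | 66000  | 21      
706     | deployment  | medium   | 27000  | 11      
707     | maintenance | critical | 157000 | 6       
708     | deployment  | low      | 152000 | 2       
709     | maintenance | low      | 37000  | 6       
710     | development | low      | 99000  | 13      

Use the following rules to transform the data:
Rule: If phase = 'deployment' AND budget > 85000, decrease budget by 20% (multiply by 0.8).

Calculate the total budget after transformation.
792600.0

Step 1: Find records where phase = 'deployment' AND budget > 85000
Step 2: 2 records match, summing to 287000
Step 3: After multiplier: 287000 × 0.8 = 229600.0
Step 4: Unaffected records sum: 563000
Step 5: Final sum = 229600.0 + 563000 = 792600.0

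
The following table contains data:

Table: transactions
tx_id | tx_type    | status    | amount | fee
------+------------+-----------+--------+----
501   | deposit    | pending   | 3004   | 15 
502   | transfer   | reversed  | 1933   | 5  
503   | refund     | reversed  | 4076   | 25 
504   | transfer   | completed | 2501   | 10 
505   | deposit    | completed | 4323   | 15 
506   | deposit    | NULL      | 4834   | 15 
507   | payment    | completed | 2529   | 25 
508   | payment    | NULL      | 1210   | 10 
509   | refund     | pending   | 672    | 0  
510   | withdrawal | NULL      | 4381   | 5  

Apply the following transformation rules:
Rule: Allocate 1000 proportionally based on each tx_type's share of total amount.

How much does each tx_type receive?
deposit: 412.75, payment: 126.9, refund: 161.15, transfer: 150.49, withdrawal: 148.69

Step 1: Calculate total amount = 29463
Step 2: Calculate each tx_type's proportion:
  deposit: 12161/29463 = 41.28% → 412.75
  payment: 3739/29463 = 12.69% → 126.9
  refund: 4748/29463 = 16.12% → 161.15
  transfer: 4434/29463 = 15.05% → 150.49
  withdrawal: 4381/29463 = 14.87% → 148.69
Step 3: Verify: sum of allocations ≈ 1000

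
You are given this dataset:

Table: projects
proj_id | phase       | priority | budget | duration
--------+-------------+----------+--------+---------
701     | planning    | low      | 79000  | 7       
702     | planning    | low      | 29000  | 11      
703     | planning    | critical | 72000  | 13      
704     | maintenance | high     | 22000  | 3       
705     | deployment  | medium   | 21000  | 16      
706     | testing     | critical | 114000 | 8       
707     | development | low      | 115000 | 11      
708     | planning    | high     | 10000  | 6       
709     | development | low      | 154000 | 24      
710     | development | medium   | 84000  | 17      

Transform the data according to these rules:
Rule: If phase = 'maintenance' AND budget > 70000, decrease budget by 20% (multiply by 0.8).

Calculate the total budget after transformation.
700000

Step 1: Find records where phase = 'maintenance' AND budget > 70000
Step 2: 0 records match, summing to 0
Step 3: After multiplier: 0 × 0.8 = 0.0
Step 4: Unaffected records sum: 700000
Step 5: Final sum = 0.0 + 700000 = 700000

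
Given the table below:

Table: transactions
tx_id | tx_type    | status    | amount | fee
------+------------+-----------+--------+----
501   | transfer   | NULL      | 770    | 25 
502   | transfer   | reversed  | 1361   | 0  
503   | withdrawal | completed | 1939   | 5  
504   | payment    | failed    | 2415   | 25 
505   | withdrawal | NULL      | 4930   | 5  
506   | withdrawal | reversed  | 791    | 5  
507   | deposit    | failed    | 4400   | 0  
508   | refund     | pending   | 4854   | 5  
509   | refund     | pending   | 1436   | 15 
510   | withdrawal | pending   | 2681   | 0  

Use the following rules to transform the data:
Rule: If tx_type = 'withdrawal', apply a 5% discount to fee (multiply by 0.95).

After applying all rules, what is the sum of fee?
84.25

Step 1: Records with tx_type = 'withdrawal' have total fee = 15
Step 2: Apply multiplier: 15 × 0.95 = 14.25
Step 3: Other records total: 70
Step 4: Final sum = 14.25 + 70 = 84.25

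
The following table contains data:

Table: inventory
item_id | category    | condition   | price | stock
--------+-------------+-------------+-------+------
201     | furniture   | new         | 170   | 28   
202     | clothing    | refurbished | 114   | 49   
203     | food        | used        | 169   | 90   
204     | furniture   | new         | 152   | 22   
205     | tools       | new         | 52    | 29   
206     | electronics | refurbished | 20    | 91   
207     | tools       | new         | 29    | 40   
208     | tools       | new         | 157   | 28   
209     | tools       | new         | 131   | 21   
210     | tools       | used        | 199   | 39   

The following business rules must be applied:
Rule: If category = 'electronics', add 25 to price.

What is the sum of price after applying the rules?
1218

Step 1: Count records where category = 'electronics': 1
Step 2: Total bonus added: 1 × 25 = 25
Step 3: Original sum of price: 1193
Step 4: Final sum = 1193 + 25 = 1218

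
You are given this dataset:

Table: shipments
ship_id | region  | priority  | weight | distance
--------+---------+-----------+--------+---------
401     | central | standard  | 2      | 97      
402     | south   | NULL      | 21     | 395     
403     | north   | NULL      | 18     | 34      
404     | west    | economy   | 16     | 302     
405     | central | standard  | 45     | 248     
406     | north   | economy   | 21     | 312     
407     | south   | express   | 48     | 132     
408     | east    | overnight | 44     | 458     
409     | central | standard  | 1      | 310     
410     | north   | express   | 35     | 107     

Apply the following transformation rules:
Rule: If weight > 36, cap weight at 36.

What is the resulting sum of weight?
222

Step 1: 3 records have weight > 36
Step 2: These records originally summed to 137
Step 3: After capping: 3 × 36 = 108
Step 4: Unaffected records sum: 114
Step 5: Final sum = 108 + 114 = 222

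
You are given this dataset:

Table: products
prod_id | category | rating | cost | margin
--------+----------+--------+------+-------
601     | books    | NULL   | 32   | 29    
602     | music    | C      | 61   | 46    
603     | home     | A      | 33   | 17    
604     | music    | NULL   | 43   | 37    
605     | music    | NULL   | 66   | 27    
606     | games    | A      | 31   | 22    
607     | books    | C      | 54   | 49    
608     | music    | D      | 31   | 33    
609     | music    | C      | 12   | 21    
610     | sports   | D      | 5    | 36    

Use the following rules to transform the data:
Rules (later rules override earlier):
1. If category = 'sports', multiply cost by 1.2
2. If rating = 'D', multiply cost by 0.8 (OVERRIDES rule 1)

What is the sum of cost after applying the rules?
360.8

Step 1: Rule 2 takes priority for records with rating = 'D'
  - 2 records: 36 × 0.8 = 28.8
Step 2: Rule 1 applies to remaining records with category = 'sports'
  - 0 records: 0 × 1.2 = 0.0
Step 3: Other records unchanged: 332
Step 4: Final sum = 28.8 + 0.0 + 332 = 360.8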